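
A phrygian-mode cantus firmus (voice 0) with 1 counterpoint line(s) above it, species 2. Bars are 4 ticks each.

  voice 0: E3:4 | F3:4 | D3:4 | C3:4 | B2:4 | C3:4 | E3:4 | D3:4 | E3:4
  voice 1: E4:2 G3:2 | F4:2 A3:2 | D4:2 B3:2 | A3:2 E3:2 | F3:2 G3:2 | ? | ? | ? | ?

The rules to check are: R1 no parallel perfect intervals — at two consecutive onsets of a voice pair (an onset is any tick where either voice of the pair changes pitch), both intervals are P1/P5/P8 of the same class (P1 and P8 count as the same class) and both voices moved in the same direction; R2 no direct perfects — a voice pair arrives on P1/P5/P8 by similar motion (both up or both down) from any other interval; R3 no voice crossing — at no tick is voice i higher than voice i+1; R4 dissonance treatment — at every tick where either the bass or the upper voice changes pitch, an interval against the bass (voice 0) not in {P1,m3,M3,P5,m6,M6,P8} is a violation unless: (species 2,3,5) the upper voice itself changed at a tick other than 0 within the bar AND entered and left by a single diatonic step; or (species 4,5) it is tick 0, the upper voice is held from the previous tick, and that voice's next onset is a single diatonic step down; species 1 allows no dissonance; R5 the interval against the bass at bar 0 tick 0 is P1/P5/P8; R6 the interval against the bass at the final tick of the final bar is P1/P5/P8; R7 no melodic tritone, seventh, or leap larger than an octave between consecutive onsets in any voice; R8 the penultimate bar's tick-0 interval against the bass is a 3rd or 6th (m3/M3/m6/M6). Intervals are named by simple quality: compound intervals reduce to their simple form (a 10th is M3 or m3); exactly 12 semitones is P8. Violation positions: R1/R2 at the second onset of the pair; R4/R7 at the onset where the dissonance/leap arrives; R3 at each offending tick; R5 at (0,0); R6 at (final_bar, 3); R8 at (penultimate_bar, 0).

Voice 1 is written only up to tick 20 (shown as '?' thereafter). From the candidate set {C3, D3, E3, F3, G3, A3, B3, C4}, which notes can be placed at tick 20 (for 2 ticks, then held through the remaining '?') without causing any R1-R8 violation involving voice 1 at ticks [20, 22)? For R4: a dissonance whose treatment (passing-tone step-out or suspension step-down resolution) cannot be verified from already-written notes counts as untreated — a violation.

{A3, C3, E3, G3}

C3: legal
D3: violates R4
E3: legal
F3: violates R4
G3: legal
A3: legal
B3: violates R4
C4: violates R2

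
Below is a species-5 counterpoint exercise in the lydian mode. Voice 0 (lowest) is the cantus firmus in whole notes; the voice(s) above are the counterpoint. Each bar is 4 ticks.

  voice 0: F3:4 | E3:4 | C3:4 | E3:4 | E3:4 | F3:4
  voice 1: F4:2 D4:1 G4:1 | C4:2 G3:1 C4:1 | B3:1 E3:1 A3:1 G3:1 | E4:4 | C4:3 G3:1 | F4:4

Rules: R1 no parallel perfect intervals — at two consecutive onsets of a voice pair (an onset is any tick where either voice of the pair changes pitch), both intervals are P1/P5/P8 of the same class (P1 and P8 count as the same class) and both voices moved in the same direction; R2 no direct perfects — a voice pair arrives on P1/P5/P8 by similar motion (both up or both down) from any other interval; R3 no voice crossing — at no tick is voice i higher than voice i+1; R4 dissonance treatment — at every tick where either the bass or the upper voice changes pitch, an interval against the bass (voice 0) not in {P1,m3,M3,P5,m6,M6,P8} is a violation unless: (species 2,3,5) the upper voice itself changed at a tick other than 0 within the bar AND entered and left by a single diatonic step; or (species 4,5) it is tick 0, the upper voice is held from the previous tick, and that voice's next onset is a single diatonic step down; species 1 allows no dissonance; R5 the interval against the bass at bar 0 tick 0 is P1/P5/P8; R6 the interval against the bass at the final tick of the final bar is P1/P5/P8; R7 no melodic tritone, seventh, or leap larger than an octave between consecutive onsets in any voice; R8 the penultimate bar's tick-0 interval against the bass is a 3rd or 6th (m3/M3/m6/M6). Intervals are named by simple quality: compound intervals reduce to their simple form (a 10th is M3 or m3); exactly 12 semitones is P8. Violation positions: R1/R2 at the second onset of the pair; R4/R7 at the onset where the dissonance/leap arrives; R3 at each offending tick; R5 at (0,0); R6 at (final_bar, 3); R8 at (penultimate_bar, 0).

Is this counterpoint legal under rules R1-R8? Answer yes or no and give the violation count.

No (5 violations)

bar 0: v0=F3 v1=F4 (P8)
bar 1: v0=E3 v1=C4 (m6)
bar 2: v0=C3 v1=B3 (M7)
bar 3: v0=E3 v1=E4 (P8)
bar 4: v0=E3 v1=C4 (m6)
bar 5: v0=F3 v1=F4 (P8)
  R4 @ bar0.3: F3/G4 M2 untreated
  R4 @ bar2.0: C3/B3 M7 untreated
  R2 @ bar3.0: C3/G3 P5 -> E3/E4 P8 similar
  R2 @ bar5.0: E3/G3 m3 -> F3/F4 P8 similar
  R7 @ bar5.0: G3->F4 leap 10st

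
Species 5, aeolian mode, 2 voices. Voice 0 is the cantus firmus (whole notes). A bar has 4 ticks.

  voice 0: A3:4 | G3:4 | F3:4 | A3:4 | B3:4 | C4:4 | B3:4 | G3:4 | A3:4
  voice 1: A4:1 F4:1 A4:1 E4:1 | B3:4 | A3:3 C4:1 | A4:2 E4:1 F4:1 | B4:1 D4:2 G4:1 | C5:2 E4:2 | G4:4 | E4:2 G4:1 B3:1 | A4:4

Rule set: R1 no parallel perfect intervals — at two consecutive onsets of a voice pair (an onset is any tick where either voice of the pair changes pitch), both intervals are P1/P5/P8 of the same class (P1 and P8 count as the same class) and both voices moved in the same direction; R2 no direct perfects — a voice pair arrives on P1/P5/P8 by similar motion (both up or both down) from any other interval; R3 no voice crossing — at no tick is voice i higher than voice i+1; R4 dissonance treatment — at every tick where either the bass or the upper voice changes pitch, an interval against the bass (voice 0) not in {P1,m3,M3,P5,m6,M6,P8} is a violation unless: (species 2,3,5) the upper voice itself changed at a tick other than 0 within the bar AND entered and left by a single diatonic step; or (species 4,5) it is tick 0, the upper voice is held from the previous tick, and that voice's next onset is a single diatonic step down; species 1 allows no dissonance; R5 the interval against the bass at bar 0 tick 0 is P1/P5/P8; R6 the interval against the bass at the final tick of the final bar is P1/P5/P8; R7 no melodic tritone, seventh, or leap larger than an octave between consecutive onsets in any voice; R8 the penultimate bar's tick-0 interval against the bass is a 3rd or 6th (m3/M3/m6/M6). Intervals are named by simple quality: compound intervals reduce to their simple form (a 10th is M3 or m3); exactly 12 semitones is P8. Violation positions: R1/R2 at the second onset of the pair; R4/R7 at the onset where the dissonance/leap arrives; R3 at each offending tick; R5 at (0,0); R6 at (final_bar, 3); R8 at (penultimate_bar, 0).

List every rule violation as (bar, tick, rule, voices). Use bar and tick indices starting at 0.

(3, 0, R2, (0, 1))
(4, 0, R2, (0, 1))
(4, 0, R7, (1,))
(5, 0, R2, (0, 1))
(8, 0, R2, (0, 1))
(8, 0, R7, (1,))

bar 0: v0=A3 v1=A4 downbeat P8
bar 1: v0=G3 v1=B3 downbeat M3
bar 2: v0=F3 v1=A3 downbeat M3
bar 3: v0=A3 v1=A4 downbeat P8
bar 4: v0=B3 v1=B4 downbeat P8
bar 5: v0=C4 v1=C5 downbeat P8
bar 6: v0=B3 v1=G4 downbeat m6
bar 7: v0=G3 v1=E4 downbeat M6
bar 8: v0=A3 v1=A4 downbeat P8
  -> R2 @ bar 3 tick 0 v(0, 1): F3/C4 P5 -> A3/A4 P8 similar
  -> R2 @ bar 4 tick 0 v(0, 1): A3/F4 m6 -> B3/B4 P8 similar
  -> R7 @ bar 4 tick 0 v(1,): F4->B4 leap 6st
  -> R2 @ bar 5 tick 0 v(0, 1): B3/G4 m6 -> C4/C5 P8 similar
  -> R2 @ bar 8 tick 0 v(0, 1): G3/B3 M3 -> A3/A4 P8 similar
  -> R7 @ bar 8 tick 0 v(1,): B3->A4 leap 10st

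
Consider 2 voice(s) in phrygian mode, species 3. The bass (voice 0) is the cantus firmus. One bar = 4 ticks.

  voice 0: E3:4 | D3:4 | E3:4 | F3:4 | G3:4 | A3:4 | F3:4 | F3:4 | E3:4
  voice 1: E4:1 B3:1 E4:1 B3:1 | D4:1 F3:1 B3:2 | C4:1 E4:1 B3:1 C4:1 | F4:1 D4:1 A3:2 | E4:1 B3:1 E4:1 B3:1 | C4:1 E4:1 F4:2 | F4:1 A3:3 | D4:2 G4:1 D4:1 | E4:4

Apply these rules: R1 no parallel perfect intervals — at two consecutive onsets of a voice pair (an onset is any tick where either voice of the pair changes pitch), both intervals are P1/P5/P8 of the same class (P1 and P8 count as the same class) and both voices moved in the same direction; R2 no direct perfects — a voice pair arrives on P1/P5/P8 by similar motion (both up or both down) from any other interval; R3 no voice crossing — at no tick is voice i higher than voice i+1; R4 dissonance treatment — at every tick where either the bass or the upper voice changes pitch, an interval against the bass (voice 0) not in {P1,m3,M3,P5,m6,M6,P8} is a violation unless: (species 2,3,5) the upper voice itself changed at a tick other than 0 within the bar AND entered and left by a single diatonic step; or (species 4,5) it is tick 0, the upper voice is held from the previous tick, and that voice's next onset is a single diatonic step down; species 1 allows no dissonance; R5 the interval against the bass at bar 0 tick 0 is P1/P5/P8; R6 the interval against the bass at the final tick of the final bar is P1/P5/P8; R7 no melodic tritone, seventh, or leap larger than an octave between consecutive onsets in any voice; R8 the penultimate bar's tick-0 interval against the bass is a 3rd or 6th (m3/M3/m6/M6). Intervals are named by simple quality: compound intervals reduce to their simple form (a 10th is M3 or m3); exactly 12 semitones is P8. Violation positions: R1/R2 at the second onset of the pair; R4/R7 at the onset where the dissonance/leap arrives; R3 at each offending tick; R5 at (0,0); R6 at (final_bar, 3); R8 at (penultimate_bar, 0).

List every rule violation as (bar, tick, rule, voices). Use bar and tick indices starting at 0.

bar 0: v0=E3 v1=E4 downbeat P8
bar 1: v0=D3 v1=D4 downbeat P8
bar 2: v0=E3 v1=C4 downbeat m6
bar 3: v0=F3 v1=F4 downbeat P8
bar 4: v0=G3 v1=E4 downbeat M6
bar 5: v0=A3 v1=C4 downbeat m3
bar 6: v0=F3 v1=F4 downbeat P8
bar 7: v0=F3 v1=D4 downbeat M6
bar 8: v0=E3 v1=E4 downbeat P8
  -> R7 @ bar 1 tick 2 v(1,): F3->B3 leap 6st
  -> R2 @ bar 3 tick 0 v(0, 1): E3/C4 m6 -> F3/F4 P8 similar
  -> R4 @ bar 7 tick 2 v(0, 1): F3/G4 M2 untreated

(1, 2, R7, (1,))
(3, 0, R2, (0, 1))
(7, 2, R4, (0, 1))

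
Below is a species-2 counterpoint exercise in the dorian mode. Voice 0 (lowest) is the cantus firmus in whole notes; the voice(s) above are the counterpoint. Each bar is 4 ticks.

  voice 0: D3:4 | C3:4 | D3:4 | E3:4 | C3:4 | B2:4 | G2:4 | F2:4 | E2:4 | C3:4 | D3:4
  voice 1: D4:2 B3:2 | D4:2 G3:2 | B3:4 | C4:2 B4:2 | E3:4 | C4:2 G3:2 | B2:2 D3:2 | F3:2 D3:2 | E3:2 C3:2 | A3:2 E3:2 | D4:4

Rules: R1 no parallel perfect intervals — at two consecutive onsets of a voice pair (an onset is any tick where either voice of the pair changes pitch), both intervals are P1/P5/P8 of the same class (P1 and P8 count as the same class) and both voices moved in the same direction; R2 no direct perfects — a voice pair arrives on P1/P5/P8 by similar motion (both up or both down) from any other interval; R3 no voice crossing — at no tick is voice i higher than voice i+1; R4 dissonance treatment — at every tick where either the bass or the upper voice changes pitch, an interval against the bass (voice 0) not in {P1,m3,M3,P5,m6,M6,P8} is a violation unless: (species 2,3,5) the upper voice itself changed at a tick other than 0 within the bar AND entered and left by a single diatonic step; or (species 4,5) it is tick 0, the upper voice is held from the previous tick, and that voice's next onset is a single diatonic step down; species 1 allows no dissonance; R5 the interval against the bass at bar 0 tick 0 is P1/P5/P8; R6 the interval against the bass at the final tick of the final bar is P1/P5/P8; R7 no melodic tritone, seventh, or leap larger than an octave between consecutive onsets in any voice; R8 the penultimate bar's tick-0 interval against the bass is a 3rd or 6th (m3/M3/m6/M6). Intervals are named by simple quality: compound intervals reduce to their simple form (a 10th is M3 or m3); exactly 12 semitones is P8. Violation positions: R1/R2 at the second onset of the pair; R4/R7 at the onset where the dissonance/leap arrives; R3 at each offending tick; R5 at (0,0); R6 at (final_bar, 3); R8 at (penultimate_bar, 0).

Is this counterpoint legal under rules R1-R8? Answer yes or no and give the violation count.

No (6 violations)

bar 0: v0=D3 v1=D4 (P8)
bar 1: v0=C3 v1=D4 (M2)
bar 2: v0=D3 v1=B3 (M6)
bar 3: v0=E3 v1=C4 (m6)
bar 4: v0=C3 v1=E3 (M3)
bar 5: v0=B2 v1=C4 (m2)
bar 6: v0=G2 v1=B2 (M3)
bar 7: v0=F2 v1=F3 (P8)
bar 8: v0=E2 v1=E3 (P8)
bar 9: v0=C3 v1=A3 (M6)
bar 10: v0=D3 v1=D4 (P8)
  R4 @ bar1.0: C3/D4 M2 untreated
  R7 @ bar3.2: C4->B4 leap 11st
  R7 @ bar4.0: B4->E3 leap 19st
  R4 @ bar5.0: B2/C4 m2 untreated
  R2 @ bar10.0: C3/E3 M3 -> D3/D4 P8 similar
  R7 @ bar10.0: E3->D4 leap 10st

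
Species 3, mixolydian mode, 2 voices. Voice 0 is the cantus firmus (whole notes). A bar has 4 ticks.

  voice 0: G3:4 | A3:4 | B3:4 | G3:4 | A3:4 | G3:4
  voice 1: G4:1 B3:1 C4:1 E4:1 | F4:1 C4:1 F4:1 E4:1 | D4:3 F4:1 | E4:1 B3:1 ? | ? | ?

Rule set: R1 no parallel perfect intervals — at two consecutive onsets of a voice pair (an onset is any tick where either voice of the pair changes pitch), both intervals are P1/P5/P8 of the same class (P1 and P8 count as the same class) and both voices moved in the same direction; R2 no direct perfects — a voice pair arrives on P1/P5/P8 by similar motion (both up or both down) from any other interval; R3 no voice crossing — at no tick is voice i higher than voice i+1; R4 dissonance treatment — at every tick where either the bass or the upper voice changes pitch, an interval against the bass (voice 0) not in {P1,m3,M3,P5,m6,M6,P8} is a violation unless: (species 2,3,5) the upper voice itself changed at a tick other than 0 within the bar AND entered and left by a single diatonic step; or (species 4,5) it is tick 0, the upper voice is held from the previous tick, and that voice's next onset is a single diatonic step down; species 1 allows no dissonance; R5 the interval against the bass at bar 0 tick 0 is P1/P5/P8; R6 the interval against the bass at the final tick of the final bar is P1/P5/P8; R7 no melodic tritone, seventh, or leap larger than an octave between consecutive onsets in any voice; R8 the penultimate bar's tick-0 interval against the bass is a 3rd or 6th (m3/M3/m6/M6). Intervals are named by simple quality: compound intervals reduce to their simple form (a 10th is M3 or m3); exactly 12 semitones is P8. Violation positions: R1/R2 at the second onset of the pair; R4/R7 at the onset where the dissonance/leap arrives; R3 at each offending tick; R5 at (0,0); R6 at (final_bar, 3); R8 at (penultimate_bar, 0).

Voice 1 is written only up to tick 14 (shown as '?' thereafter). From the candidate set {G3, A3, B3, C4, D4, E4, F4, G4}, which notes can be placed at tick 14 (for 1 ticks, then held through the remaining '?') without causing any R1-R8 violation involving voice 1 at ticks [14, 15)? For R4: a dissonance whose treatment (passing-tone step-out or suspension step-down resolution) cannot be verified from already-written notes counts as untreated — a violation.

G3: legal
A3: violates R4
B3: legal
C4: violates R4
D4: legal
E4: legal
F4: violates R4,R7
G4: legal

{B3, D4, E4, G3, G4}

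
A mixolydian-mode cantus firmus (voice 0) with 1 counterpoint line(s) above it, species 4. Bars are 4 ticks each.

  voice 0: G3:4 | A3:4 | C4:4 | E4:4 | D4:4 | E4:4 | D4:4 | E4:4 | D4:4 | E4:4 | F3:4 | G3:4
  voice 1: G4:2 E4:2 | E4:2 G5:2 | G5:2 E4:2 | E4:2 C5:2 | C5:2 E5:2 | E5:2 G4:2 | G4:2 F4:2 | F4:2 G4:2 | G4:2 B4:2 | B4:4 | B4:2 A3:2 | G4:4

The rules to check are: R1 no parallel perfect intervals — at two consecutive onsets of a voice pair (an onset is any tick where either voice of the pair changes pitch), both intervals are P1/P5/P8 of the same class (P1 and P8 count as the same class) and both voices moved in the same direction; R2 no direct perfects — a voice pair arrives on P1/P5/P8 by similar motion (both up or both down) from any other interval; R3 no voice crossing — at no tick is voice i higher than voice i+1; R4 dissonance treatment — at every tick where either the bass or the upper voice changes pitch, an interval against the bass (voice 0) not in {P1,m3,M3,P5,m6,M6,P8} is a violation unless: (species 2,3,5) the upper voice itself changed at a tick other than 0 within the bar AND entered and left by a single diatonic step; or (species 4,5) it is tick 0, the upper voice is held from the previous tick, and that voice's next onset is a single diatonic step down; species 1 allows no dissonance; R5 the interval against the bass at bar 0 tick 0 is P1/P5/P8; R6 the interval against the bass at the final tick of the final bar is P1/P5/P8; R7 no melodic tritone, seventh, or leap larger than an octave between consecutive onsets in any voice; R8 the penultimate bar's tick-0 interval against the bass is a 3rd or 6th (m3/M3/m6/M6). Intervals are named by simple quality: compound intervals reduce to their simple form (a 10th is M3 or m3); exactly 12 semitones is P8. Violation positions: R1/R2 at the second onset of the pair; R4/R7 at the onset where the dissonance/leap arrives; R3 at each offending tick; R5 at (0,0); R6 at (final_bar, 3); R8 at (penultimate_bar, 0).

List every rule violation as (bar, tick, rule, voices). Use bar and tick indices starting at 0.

(1, 2, R4, (0, 1))
(1, 2, R7, (1,))
(2, 2, R7, (1,))
(4, 0, R4, (0, 1))
(4, 2, R4, (0, 1))
(7, 0, R4, (0, 1))
(8, 0, R4, (0, 1))
(10, 0, R4, (0, 1))
(10, 0, R7, (0,))
(10, 0, R8, (0, 1))
(10, 2, R7, (1,))
(11, 0, R2, (0, 1))
(11, 0, R7, (1,))

bar 0: v0=G3 v1=G4 downbeat P8
bar 1: v0=A3 v1=E4 downbeat P5
bar 2: v0=C4 v1=G5 downbeat P5
bar 3: v0=E4 v1=E4 downbeat P1
bar 4: v0=D4 v1=C5 downbeat m7
bar 5: v0=E4 v1=E5 downbeat P8
bar 6: v0=D4 v1=G4 downbeat P4
bar 7: v0=E4 v1=F4 downbeat m2
bar 8: v0=D4 v1=G4 downbeat P4
bar 9: v0=E4 v1=B4 downbeat P5
bar 10: v0=F3 v1=B4 downbeat TT
bar 11: v0=G3 v1=G4 downbeat P8
  -> R4 @ bar 1 tick 2 v(0, 1): A3/G5 m7 untreated
  -> R7 @ bar 1 tick 2 v(1,): E4->G5 leap 15st
  -> R7 @ bar 2 tick 2 v(1,): G5->E4 leap 15st
  -> R4 @ bar 4 tick 0 v(0, 1): D4/C5 m7 untreated
  -> R4 @ bar 4 tick 2 v(0, 1): D4/E5 M2 untreated
  -> R4 @ bar 7 tick 0 v(0, 1): E4/F4 m2 untreated
  -> R4 @ bar 8 tick 0 v(0, 1): D4/G4 P4 untreated
  -> R4 @ bar 10 tick 0 v(0, 1): F3/B4 TT untreated
  -> R7 @ bar 10 tick 0 v(0,): E4->F3 leap 11st
  -> R8 @ bar 10 tick 0 v(0, 1): penult TT not 3rd/6th
  -> R7 @ bar 10 tick 2 v(1,): B4->A3 leap 14st
  -> R2 @ bar 11 tick 0 v(0, 1): F3/A3 M3 -> G3/G4 P8 similar
  -> R7 @ bar 11 tick 0 v(1,): A3->G4 leap 10st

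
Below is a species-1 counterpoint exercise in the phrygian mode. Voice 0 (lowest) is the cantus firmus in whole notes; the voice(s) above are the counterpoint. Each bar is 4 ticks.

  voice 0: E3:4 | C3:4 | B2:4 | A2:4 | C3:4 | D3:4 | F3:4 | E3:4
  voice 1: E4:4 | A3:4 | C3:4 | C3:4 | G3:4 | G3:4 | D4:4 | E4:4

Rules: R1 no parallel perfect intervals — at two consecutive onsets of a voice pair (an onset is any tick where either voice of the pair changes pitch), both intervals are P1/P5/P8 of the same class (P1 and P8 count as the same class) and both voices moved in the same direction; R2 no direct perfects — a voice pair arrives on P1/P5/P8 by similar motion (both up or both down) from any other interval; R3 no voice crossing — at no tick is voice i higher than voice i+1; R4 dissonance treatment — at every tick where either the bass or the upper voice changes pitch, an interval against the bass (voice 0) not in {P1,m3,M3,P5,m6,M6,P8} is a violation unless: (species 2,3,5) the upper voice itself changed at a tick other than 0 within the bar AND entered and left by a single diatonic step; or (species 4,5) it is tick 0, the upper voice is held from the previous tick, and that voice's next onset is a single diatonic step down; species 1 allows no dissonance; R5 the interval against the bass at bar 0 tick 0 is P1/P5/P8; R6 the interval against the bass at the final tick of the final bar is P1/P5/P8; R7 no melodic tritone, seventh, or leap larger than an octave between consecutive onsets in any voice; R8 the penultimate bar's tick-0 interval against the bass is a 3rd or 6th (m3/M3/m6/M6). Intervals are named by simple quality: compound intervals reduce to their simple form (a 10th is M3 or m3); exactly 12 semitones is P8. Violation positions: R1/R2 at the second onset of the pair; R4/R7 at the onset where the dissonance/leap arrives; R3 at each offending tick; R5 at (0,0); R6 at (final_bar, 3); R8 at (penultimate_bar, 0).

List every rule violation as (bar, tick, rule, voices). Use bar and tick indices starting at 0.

bar 0: v0=E3 v1=E4 downbeat P8
bar 1: v0=C3 v1=A3 downbeat M6
bar 2: v0=B2 v1=C3 downbeat m2
bar 3: v0=A2 v1=C3 downbeat m3
bar 4: v0=C3 v1=G3 downbeat P5
bar 5: v0=D3 v1=G3 downbeat P4
bar 6: v0=F3 v1=D4 downbeat M6
bar 7: v0=E3 v1=E4 downbeat P8
  -> R4 @ bar 2 tick 0 v(0, 1): B2/C3 m2 untreated
  -> R2 @ bar 4 tick 0 v(0, 1): A2/C3 m3 -> C3/G3 P5 similar
  -> R4 @ bar 5 tick 0 v(0, 1): D3/G3 P4 untreated

(2, 0, R4, (0, 1))
(4, 0, R2, (0, 1))
(5, 0, R4, (0, 1))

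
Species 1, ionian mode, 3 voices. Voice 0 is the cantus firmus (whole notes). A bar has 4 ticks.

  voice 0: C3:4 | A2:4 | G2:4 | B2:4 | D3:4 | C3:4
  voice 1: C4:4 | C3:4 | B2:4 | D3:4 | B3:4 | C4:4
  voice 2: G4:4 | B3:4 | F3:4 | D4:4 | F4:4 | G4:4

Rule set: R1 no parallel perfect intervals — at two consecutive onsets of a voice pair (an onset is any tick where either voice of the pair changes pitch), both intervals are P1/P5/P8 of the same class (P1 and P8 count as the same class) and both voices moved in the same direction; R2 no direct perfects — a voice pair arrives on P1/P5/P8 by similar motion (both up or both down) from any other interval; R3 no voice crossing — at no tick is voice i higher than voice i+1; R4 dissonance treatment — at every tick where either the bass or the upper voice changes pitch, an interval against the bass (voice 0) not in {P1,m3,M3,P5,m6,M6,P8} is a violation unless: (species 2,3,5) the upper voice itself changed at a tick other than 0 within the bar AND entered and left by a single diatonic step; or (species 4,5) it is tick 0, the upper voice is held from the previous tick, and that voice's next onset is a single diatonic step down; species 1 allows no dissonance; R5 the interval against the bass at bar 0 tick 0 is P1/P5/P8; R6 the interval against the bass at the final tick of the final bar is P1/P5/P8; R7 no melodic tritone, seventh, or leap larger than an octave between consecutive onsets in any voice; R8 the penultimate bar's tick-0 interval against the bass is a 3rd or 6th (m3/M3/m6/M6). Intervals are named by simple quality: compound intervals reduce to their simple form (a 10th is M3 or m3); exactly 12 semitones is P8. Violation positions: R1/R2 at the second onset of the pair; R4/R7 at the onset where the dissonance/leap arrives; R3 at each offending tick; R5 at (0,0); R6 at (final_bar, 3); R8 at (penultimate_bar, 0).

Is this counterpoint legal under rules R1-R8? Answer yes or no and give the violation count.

bar 0: v0=C3 v1=C4 v2=G4 (P5)
bar 1: v0=A2 v1=C3 v2=B3 (M2)
bar 2: v0=G2 v1=B2 v2=F3 (m7)
bar 3: v0=B2 v1=D3 v2=D4 (m3)
bar 4: v0=D3 v1=B3 v2=F4 (m3)
bar 5: v0=C3 v1=C4 v2=G4 (P5)
  R4 @ bar1.0: A2/B3 M2 untreated
  R4 @ bar2.0: G2/F3 m7 untreated
  R7 @ bar2.0: B3->F3 leap 6st
  R2 @ bar3.0: B2/F3 TT -> D3/D4 P8 similar
  R2 @ bar5.0: B3/F4 TT -> C4/G4 P5 similar

No (5 violations)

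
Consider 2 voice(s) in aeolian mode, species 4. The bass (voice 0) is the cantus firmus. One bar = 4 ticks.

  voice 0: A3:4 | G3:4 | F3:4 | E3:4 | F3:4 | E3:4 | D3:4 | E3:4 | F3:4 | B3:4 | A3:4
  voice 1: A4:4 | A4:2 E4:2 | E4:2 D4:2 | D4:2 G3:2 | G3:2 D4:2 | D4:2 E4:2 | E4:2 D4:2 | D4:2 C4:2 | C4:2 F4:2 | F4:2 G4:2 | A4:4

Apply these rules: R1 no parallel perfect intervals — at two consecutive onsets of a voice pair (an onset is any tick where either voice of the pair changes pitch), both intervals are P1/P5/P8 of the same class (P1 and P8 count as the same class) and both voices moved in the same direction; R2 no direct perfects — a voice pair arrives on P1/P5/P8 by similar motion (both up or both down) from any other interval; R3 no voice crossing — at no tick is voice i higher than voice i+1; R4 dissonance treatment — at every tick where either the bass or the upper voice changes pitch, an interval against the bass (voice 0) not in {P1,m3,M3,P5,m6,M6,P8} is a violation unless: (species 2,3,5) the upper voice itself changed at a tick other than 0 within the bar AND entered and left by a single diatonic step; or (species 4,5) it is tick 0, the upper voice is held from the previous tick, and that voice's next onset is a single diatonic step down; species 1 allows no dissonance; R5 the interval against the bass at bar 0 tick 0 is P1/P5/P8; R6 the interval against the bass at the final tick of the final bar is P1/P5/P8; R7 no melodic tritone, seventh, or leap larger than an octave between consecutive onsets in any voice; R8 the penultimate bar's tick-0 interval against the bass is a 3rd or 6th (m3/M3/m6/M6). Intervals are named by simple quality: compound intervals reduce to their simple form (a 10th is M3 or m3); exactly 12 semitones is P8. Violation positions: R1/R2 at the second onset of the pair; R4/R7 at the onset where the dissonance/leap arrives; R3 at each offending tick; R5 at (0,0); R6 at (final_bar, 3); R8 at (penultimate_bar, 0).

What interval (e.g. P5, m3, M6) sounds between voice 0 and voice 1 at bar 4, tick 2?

voice 0=F3 voice 1=D4 -> M6

M6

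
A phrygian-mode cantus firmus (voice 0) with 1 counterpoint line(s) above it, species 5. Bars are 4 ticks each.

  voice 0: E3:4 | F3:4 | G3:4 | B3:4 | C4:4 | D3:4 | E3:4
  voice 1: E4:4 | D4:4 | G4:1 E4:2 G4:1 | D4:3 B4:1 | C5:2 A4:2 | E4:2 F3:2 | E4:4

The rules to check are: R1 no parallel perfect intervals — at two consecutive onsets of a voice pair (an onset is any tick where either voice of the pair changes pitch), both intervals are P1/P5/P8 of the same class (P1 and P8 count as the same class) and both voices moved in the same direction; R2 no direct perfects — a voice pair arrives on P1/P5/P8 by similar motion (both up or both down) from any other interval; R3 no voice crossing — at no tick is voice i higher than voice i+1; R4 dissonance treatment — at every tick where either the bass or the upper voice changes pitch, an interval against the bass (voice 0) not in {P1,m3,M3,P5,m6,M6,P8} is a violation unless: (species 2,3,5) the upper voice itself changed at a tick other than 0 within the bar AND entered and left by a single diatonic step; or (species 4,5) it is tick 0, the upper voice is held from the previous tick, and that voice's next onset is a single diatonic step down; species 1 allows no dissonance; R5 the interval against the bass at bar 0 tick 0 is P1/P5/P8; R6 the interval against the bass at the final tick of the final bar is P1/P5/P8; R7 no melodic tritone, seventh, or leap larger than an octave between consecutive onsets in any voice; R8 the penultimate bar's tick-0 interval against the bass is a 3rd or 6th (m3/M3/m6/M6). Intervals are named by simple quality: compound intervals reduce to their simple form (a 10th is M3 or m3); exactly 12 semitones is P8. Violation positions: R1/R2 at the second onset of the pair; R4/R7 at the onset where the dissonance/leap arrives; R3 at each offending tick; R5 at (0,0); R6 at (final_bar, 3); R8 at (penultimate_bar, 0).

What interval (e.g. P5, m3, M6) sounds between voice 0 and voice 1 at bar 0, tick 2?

voice 0=E3 voice 1=E4 -> P8

P8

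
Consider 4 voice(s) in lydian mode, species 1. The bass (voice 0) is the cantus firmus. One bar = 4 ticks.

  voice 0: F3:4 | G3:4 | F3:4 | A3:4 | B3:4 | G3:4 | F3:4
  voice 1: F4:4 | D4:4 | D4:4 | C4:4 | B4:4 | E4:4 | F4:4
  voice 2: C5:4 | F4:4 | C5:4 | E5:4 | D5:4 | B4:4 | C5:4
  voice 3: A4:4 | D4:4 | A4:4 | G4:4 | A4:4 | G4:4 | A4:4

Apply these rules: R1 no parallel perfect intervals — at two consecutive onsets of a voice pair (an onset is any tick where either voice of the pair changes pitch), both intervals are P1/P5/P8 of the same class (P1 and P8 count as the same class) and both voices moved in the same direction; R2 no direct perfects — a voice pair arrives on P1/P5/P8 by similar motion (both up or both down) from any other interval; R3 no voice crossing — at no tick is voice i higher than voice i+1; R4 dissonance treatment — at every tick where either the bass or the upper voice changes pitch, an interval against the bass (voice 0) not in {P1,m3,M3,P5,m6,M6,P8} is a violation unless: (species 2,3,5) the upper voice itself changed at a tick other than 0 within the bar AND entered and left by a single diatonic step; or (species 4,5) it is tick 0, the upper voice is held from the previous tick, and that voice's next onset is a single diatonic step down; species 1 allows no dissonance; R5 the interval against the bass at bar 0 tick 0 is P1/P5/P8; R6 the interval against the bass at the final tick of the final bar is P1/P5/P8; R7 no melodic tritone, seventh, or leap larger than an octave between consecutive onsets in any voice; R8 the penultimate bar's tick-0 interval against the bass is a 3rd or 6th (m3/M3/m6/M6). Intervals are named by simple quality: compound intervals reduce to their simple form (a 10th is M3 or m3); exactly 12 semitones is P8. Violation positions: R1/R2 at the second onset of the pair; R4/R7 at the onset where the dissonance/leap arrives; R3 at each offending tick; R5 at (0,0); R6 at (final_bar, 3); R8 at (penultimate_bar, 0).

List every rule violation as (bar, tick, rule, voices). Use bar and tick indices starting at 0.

bar 0: v0=F3 v1=F4 v2=C5 v3=A4 downbeat M3
bar 1: v0=G3 v1=D4 v2=F4 v3=D4 downbeat P5
bar 2: v0=F3 v1=D4 v2=C5 v3=A4 downbeat M3
bar 3: v0=A3 v1=C4 v2=E5 v3=G4 downbeat m7
bar 4: v0=B3 v1=B4 v2=D5 v3=A4 downbeat m7
bar 5: v0=G3 v1=E4 v2=B4 v3=G4 downbeat P8
bar 6: v0=F3 v1=F4 v2=C5 v3=A4 downbeat M3
  -> R3 @ bar 0 tick 0 v(2, 3): C5 above A4
  -> R5 @ bar 0 tick 0 v(0, 3): opens on M3
  -> R3 @ bar 0 tick 1 v(2, 3): C5 above A4
  -> R3 @ bar 0 tick 2 v(2, 3): C5 above A4
  -> R3 @ bar 0 tick 3 v(2, 3): C5 above A4
  -> R2 @ bar 1 tick 0 v(1, 3): F4/A4 M3 -> D4/D4 P1 similar
  -> R3 @ bar 1 tick 0 v(2, 3): F4 above D4
  -> R4 @ bar 1 tick 0 v(0, 2): G3/F4 m7 untreated
  -> R3 @ bar 1 tick 1 v(2, 3): F4 above D4
  -> R3 @ bar 1 tick 2 v(2, 3): F4 above D4
  -> R3 @ bar 1 tick 3 v(2, 3): F4 above D4
  -> R3 @ bar 2 tick 0 v(2, 3): C5 above A4
  -> R3 @ bar 2 tick 1 v(2, 3): C5 above A4
  -> R3 @ bar 2 tick 2 v(2, 3): C5 above A4
  -> R3 @ bar 2 tick 3 v(2, 3): C5 above A4
  -> R1 @ bar 3 tick 0 v(0, 2): F3/C5 P5 -> A3/E5 P5 similar
  -> R1 @ bar 3 tick 0 v(1, 3): D4/A4 P5 -> C4/G4 P5 similar
  -> R3 @ bar 3 tick 0 v(2, 3): E5 above G4
  -> R4 @ bar 3 tick 0 v(0, 3): A3/G4 m7 untreated
  -> R3 @ bar 3 tick 1 v(2, 3): E5 above G4
  -> R3 @ bar 3 tick 2 v(2, 3): E5 above G4
  -> R3 @ bar 3 tick 3 v(2, 3): E5 above G4
  -> R2 @ bar 4 tick 0 v(0, 1): A3/C4 m3 -> B3/B4 P8 similar
  -> R3 @ bar 4 tick 0 v(2, 3): D5 above A4
  -> R4 @ bar 4 tick 0 v(0, 3): B3/A4 m7 untreated
  -> R7 @ bar 4 tick 0 v(1,): C4->B4 leap 11st
  -> R3 @ bar 4 tick 1 v(2, 3): D5 above A4
  -> R3 @ bar 4 tick 2 v(2, 3): D5 above A4
  -> R3 @ bar 4 tick 3 v(2, 3): D5 above A4
  -> R2 @ bar 5 tick 0 v(0, 3): B3/A4 m7 -> G3/G4 P8 similar
  -> R2 @ bar 5 tick 0 v(1, 2): B4/D5 m3 -> E4/B4 P5 similar
  -> R3 @ bar 5 tick 0 v(2, 3): B4 above G4
  -> R8 @ bar 5 tick 0 v(0, 3): penult P8 not 3rd/6th
  -> R3 @ bar 5 tick 1 v(2, 3): B4 above G4
  -> R3 @ bar 5 tick 2 v(2, 3): B4 above G4
  -> R3 @ bar 5 tick 3 v(2, 3): B4 above G4
  -> R1 @ bar 6 tick 0 v(1, 2): E4/B4 P5 -> F4/C5 P5 similar
  -> R3 @ bar 6 tick 0 v(2, 3): C5 above A4
  -> R3 @ bar 6 tick 1 v(2, 3): C5 above A4
  -> R3 @ bar 6 tick 2 v(2, 3): C5 above A4
  -> R3 @ bar 6 tick 3 v(2, 3): C5 above A4
  -> R6 @ bar 6 tick 3 v(0, 3): closes on M3

(0, 0, R3, (2, 3))
(0, 0, R5, (0, 3))
(0, 1, R3, (2, 3))
(0, 2, R3, (2, 3))
(0, 3, R3, (2, 3))
(1, 0, R2, (1, 3))
(1, 0, R3, (2, 3))
(1, 0, R4, (0, 2))
(1, 1, R3, (2, 3))
(1, 2, R3, (2, 3))
(1, 3, R3, (2, 3))
(2, 0, R3, (2, 3))
(2, 1, R3, (2, 3))
(2, 2, R3, (2, 3))
(2, 3, R3, (2, 3))
(3, 0, R1, (0, 2))
(3, 0, R1, (1, 3))
(3, 0, R3, (2, 3))
(3, 0, R4, (0, 3))
(3, 1, R3, (2, 3))
(3, 2, R3, (2, 3))
(3, 3, R3, (2, 3))
(4, 0, R2, (0, 1))
(4, 0, R3, (2, 3))
(4, 0, R4, (0, 3))
(4, 0, R7, (1,))
(4, 1, R3, (2, 3))
(4, 2, R3, (2, 3))
(4, 3, R3, (2, 3))
(5, 0, R2, (0, 3))
(5, 0, R2, (1, 2))
(5, 0, R3, (2, 3))
(5, 0, R8, (0, 3))
(5, 1, R3, (2, 3))
(5, 2, R3, (2, 3))
(5, 3, R3, (2, 3))
(6, 0, R1, (1, 2))
(6, 0, R3, (2, 3))
(6, 1, R3, (2, 3))
(6, 2, R3, (2, 3))
(6, 3, R3, (2, 3))
(6, 3, R6, (0, 3))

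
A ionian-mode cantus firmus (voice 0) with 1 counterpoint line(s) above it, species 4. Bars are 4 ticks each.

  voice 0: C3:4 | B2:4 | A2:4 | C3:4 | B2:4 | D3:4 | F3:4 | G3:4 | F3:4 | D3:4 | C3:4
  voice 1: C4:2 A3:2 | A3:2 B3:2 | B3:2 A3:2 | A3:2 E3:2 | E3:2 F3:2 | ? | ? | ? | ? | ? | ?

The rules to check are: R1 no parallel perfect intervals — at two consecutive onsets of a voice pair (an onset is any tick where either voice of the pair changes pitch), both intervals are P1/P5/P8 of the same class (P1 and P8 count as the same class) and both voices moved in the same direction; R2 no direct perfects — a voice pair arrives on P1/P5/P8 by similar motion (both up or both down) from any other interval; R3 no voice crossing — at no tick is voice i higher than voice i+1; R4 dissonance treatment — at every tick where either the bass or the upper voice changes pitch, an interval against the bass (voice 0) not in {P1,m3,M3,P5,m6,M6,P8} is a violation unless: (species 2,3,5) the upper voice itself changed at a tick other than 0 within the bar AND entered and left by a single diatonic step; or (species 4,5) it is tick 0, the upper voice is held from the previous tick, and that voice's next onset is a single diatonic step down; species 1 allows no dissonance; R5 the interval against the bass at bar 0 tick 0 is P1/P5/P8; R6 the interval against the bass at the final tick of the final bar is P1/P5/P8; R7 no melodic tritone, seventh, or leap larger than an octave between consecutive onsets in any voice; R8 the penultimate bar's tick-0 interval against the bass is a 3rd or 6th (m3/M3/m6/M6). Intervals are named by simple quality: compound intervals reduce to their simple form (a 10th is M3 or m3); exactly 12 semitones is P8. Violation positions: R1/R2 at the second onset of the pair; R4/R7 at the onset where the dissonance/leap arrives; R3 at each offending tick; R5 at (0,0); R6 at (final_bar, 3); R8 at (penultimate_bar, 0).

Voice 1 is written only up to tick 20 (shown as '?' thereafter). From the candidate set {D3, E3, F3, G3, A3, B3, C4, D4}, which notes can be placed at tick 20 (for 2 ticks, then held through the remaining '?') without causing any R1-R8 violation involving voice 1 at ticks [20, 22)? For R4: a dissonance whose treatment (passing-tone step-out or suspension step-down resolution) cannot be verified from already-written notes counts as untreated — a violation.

{D3, F3}

D3: legal
E3: violates R4
F3: legal
G3: violates R4
A3: violates R2
B3: violates R7
C4: violates R4
D4: violates R2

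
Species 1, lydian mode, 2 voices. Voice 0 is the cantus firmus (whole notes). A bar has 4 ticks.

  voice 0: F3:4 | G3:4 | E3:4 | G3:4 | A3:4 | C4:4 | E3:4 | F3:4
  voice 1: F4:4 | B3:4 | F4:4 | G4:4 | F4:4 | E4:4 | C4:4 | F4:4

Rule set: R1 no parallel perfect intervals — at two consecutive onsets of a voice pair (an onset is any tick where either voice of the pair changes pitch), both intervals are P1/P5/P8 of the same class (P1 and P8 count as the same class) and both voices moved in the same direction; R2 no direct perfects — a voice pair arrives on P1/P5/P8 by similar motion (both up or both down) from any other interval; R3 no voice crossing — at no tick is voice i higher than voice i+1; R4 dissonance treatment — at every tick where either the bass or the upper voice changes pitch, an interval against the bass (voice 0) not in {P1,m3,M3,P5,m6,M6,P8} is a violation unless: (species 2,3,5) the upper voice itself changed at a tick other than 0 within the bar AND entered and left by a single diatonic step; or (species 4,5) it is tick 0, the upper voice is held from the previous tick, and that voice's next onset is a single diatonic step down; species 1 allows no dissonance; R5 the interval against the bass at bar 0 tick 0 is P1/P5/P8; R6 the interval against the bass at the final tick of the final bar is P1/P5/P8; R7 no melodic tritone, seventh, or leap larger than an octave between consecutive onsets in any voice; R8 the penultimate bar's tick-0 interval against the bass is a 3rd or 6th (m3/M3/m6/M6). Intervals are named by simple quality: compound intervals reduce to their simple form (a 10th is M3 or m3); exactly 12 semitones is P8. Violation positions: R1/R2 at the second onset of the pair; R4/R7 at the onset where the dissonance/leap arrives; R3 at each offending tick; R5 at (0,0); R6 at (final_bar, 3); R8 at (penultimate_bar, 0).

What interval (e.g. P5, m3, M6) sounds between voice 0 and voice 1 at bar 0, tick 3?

P8

voice 0=F3 voice 1=F4 -> P8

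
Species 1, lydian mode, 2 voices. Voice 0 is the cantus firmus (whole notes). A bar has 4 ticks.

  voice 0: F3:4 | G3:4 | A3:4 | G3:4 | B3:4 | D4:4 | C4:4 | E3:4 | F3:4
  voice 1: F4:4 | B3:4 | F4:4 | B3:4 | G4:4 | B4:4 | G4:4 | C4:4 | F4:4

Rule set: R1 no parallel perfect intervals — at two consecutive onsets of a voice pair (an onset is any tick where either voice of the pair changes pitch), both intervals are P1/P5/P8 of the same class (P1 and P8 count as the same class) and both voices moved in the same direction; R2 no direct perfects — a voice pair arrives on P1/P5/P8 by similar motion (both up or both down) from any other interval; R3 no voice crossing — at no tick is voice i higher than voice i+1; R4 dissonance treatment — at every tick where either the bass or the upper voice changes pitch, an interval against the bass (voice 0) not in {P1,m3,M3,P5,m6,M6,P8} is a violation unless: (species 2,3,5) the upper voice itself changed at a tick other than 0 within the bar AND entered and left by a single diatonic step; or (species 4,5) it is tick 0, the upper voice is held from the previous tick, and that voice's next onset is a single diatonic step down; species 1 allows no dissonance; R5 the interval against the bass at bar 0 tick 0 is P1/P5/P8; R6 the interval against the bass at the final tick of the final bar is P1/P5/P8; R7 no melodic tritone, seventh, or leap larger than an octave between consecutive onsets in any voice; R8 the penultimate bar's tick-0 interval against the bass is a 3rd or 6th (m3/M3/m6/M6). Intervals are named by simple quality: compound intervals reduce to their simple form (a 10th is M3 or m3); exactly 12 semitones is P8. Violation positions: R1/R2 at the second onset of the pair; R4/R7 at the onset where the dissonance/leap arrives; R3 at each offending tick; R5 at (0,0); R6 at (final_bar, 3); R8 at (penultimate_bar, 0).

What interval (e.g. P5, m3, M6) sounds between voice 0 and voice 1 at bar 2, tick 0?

voice 0=A3 voice 1=F4 -> m6

m6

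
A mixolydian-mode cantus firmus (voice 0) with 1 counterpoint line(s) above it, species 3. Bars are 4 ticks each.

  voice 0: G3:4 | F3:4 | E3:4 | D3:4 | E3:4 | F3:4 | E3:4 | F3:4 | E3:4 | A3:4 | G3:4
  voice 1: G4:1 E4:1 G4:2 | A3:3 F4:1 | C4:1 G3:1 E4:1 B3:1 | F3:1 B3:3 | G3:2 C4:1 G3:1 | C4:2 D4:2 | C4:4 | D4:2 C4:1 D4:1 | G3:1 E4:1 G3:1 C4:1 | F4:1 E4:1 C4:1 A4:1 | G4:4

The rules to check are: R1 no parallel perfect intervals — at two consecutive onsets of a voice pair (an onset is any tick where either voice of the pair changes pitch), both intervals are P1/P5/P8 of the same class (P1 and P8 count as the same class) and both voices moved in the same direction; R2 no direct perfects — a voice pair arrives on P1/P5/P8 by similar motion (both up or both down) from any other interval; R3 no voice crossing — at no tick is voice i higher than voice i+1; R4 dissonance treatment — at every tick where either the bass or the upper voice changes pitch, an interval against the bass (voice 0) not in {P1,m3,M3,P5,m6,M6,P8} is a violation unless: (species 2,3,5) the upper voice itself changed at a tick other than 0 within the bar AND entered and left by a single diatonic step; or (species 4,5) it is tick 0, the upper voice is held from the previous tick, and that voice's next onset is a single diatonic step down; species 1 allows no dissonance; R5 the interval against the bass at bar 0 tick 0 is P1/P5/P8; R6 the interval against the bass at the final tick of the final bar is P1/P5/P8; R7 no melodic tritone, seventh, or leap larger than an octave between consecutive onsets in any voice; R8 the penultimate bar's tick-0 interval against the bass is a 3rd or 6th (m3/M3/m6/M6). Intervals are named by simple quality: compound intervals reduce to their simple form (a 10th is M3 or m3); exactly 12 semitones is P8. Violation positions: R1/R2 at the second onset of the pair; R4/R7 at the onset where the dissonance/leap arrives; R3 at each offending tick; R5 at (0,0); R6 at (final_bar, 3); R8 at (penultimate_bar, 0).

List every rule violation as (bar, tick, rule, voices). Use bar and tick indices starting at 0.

bar 0: v0=G3 v1=G4 downbeat P8
bar 1: v0=F3 v1=A3 downbeat M3
bar 2: v0=E3 v1=C4 downbeat m6
bar 3: v0=D3 v1=F3 downbeat m3
bar 4: v0=E3 v1=G3 downbeat m3
bar 5: v0=F3 v1=C4 downbeat P5
bar 6: v0=E3 v1=C4 downbeat m6
bar 7: v0=F3 v1=D4 downbeat M6
bar 8: v0=E3 v1=G3 downbeat m3
bar 9: v0=A3 v1=F4 downbeat m6
bar 10: v0=G3 v1=G4 downbeat P8
  -> R7 @ bar 1 tick 0 v(1,): G4->A3 leap 10st
  -> R7 @ bar 3 tick 0 v(1,): B3->F3 leap 6st
  -> R7 @ bar 3 tick 1 v(1,): F3->B3 leap 6st
  -> R2 @ bar 5 tick 0 v(0, 1): E3/G3 m3 -> F3/C4 P5 similar
  -> R1 @ bar 10 tick 0 v(0, 1): A3/A4 P8 -> G3/G4 P8 similar

(1, 0, R7, (1,))
(3, 0, R7, (1,))
(3, 1, R7, (1,))
(5, 0, R2, (0, 1))
(10, 0, R1, (0, 1))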